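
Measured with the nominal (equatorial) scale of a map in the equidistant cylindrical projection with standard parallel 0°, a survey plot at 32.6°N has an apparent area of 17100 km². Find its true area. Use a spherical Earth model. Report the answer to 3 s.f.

14400 km²

For the equirectangular projection with φ₀ = 0 (plate carrée), h = 1 along meridians and k = sec φ along parallels.
Areal scale = h·k = 1 × sec φ; at 32.6°, h = 1.000, k = 1.187, so h·k = 1.187.
True area = apparent / (areal scale) = 17100 / 1.187 ≈ 14400 km².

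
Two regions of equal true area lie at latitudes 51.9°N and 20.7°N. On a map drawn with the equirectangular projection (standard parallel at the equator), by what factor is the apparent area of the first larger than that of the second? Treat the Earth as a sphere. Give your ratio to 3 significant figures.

In the plate carrée (x = Rλ, y = Rφ), meridians are true-scale (h = 1) and parallels are stretched by k = sec φ.
Areal scale at 51.9°: h·k = 1.000 × 1.621 = 1.621.
Areal scale at 20.7°: h·k = 1.000 × 1.069 = 1.069.
Ratio = 1.621/1.069 ≈ 1.52.

1.52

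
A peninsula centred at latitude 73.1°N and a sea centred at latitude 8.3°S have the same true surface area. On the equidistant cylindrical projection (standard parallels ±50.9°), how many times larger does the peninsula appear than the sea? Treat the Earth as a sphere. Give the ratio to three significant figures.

With standard parallel φ₀ = 50.9°, the equirectangular projection gives x = Rλ cos φ₀, y = Rφ, so h = 1 and k = cos 50.9° / cos φ.
Areal scale at 73.1°: h·k = 1.000 × 2.169 = 2.169.
Areal scale at 8.3°: h·k = 1.000 × 0.6374 = 0.6374.
Ratio = 2.169/0.6374 ≈ 3.40.

3.40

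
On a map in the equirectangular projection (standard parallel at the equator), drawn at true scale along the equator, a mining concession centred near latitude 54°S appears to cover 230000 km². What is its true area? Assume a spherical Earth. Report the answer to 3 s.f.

135000 km²

In the plate carrée (x = Rλ, y = Rφ), meridians are true-scale (h = 1) and parallels are stretched by k = sec φ.
Areal scale = h·k = 1 × sec φ; at 54°, h = 1.000, k = 1.701, so h·k = 1.701.
True area = apparent / (areal scale) = 230000 / 1.701 ≈ 135000 km².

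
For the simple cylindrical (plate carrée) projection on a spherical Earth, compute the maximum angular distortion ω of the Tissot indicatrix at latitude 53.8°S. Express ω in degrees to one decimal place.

In the plate carrée (x = Rλ, y = Rφ), meridians are true-scale (h = 1) and parallels are stretched by k = sec φ.
At 53.8°: h = 1.000, k = 1.693; principal scales a = 1.693, b = 1.000.
sin(ω/2) = (a − b)/(a + b) = 0.6932/2.693 = 0.2574, so ω = 2 arcsin(0.2574) ≈ 29.8°.

29.8°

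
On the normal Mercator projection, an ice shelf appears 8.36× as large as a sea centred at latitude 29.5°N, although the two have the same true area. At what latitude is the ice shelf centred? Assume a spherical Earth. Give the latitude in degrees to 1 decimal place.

72.5°

Mercator areal scale is sec²φ, so apparent-area ratio = sec²φ₁ / sec²φ₂ = cos²φ₂ / cos²φ₁.
cos²φ₂ / cos²φ₁ = 8.36  ⇒  cos φ₁ = cos 29.5° / √8.36 = 0.8704/2.891 = 0.3010.
φ₁ = arccos(0.3010) ≈ 72.5°.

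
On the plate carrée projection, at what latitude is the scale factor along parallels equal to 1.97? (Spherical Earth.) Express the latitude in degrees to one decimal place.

Plate carrée: h = 1, k = sec φ along parallels.
sec φ = 1.97  ⇒  cos φ = 0.5076  ⇒  φ ≈ 59.5°.

59.5°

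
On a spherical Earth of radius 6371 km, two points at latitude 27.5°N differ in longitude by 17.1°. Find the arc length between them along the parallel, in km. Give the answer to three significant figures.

Arc length along a parallel = R cos φ · Δλ (with Δλ in radians).
= 6371 × cos 27.5° × (17.1° × π/180) = 6371 × 0.8870 × 0.2985 ≈ 1690 km.

1690 km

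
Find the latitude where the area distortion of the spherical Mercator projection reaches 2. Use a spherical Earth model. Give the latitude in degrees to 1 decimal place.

45.0°

Mercator areal scale is sec²φ.
sec²φ = 2  ⇒  cos²φ = 0.5000  ⇒  cos φ = 0.7071.
φ = arccos(0.7071) ≈ 45.0°.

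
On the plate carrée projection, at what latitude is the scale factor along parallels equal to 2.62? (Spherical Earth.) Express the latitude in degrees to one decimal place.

Plate carrée: h = 1, k = sec φ along parallels.
sec φ = 2.62  ⇒  cos φ = 0.3817  ⇒  φ ≈ 67.6°.

67.6°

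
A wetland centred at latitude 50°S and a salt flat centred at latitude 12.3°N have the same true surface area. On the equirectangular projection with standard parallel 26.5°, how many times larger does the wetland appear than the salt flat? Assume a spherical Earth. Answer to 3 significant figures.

1.52

In the equirectangular projection with standard parallel φ₀ = 26.5° (x = Rλ cos φ₀, y = Rφ), meridians are true-scale (h = 1) and the parallel scale is k = cos φ₀ / cos φ.
Areal scale at 50°: h·k = 1.000 × 1.392 = 1.392.
Areal scale at 12.3°: h·k = 1.000 × 0.9160 = 0.9160.
Ratio = 1.392/0.9160 ≈ 1.52.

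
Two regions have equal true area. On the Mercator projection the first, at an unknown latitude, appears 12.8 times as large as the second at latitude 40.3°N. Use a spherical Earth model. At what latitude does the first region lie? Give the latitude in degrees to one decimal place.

77.7°

Mercator areal scale is sec²φ, so apparent-area ratio = sec²φ₁ / sec²φ₂ = cos²φ₂ / cos²φ₁.
cos²φ₂ / cos²φ₁ = 12.8  ⇒  cos φ₁ = cos 40.3° / √12.8 = 0.7627/3.578 = 0.2132.
φ₁ = arccos(0.2132) ≈ 77.7°.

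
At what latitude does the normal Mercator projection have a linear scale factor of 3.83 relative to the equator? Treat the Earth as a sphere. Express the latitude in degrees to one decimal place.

74.9°

Mercator scale is k = sec φ = 1/cos φ.
1/cos φ = 3.83  ⇒  cos φ = 0.2611  ⇒  φ = arccos(0.2611) ≈ 74.9°.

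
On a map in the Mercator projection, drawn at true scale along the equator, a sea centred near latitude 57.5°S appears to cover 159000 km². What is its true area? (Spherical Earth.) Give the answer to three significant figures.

Mercator is conformal, so the point scale is isotropic: h = k = sec φ = 1/cos φ.
Areal scale = k² = sec²φ = 1/cos²(57.5°) = 1/0.5373² = 3.464.
True area = apparent / (areal scale) = 159000 / 3.464 ≈ 45900 km².

45900 km²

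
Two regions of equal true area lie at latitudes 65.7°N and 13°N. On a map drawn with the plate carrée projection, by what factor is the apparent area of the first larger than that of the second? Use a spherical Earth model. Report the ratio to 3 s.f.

2.37

For the equirectangular projection with φ₀ = 0 (plate carrée), h = 1 along meridians and k = sec φ along parallels.
Areal scale at 65.7°: h·k = 1.000 × 2.430 = 2.430.
Areal scale at 13°: h·k = 1.000 × 1.026 = 1.026.
Ratio = 2.430/1.026 ≈ 2.37.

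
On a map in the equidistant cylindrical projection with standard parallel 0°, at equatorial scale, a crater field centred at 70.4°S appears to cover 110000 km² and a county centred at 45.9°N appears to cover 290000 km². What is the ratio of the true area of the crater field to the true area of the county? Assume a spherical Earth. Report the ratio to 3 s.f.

0.183

On the plate carrée, areal scale = h·k = 1 × sec φ, so true area = apparent × cos φ.
True area of crater field: 110000 × cos(70.4°) = 110000 × 0.3355 = 36900 km².
True area of county: 290000 × cos(45.9°) = 290000 × 0.6959 = 201800 km².
Ratio = 36900 / 201800 ≈ 0.183.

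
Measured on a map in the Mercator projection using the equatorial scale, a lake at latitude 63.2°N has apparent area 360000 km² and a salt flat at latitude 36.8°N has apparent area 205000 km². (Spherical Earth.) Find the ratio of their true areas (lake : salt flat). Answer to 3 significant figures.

On Mercator the areal scale is sec²φ, so true area = apparent × cos²φ.
True area of lake: 360000 × cos²(63.2°) = 360000 × 0.2033 = 73180 km².
True area of salt flat: 205000 × cos²(36.8°) = 205000 × 0.6412 = 131400 km².
Ratio = 73180 / 131400 ≈ 0.557.

0.557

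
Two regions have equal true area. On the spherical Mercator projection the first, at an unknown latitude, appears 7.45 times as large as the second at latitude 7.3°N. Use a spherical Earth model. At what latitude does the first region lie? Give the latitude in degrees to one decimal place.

68.7°

For equal true areas on Mercator, apparent areas scale as sec²φ, so the ratio is cos²φ₂ / cos²φ₁.
cos²φ₂ / cos²φ₁ = 7.45  ⇒  cos φ₁ = cos 7.3° / √7.45 = 0.9919/2.729 = 0.3634.
φ₁ = arccos(0.3634) ≈ 68.7°.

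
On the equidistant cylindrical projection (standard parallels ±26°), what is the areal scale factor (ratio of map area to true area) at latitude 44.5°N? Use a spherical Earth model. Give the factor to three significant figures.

1.26

In the equirectangular projection with standard parallel φ₀ = 26° (x = Rλ cos φ₀, y = Rφ), meridians are true-scale (h = 1) and the parallel scale is k = cos φ₀ / cos φ.
Areal scale = h·k = 1 × cos φ₀ / cos φ; at 44.5°, h = 1.000, k = 1.260, so h·k = 1.260.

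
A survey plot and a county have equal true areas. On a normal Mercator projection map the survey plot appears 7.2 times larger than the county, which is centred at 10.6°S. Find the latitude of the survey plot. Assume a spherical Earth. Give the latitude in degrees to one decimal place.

68.5°

On Mercator, (apparent₁)/(apparent₂) = sec²φ₁ / sec²φ₂ when true areas are equal.
cos²φ₂ / cos²φ₁ = 7.2  ⇒  cos φ₁ = cos 10.6° / √7.2 = 0.9829/2.683 = 0.3663.
φ₁ = arccos(0.3663) ≈ 68.5°.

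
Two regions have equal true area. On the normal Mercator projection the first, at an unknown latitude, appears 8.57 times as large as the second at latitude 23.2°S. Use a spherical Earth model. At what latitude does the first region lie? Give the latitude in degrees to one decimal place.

71.7°

Mercator areal scale is sec²φ, so apparent-area ratio = sec²φ₁ / sec²φ₂ = cos²φ₂ / cos²φ₁.
cos²φ₂ / cos²φ₁ = 8.57  ⇒  cos φ₁ = cos 23.2° / √8.57 = 0.9191/2.927 = 0.3140.
φ₁ = arccos(0.3140) ≈ 71.7°.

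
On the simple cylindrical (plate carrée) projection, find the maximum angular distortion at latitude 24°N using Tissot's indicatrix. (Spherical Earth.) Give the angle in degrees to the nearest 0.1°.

5.2°

In the plate carrée (x = Rλ, y = Rφ), meridians are true-scale (h = 1) and parallels are stretched by k = sec φ.
At 24°: h = 1.000, k = 1.095; principal scales a = 1.095, b = 1.000.
sin(ω/2) = (a − b)/(a + b) = 0.09464/2.095 = 0.04518, so ω = 2 arcsin(0.04518) ≈ 5.2°.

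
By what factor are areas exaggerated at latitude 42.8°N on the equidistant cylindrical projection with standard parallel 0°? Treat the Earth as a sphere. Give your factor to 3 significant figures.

Plate carrée maps x = Rλ, y = Rφ. The meridian scale is h = 1 and the parallel scale is k = 1/cos φ = sec φ.
Areal scale = h·k = 1 × sec φ; at 42.8°, h = 1.000, k = 1.363, so h·k = 1.363.

1.36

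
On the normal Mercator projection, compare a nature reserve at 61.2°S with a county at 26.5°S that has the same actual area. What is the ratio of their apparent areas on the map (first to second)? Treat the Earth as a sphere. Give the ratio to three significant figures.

On Mercator, area is exaggerated by sec²φ = 1/cos²φ.
At 61.2°: sec²(61.2°) = 1/0.4818² = 4.309.
At 26.5°: sec²(26.5°) = 1/0.8949² = 1.249.
Ratio = 4.309/1.249 = cos²(26.5°)/cos²(61.2°) ≈ 3.45.

3.45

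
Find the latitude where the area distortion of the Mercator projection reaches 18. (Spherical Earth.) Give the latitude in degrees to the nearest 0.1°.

76.4°

Mercator areal scale is sec²φ.
sec²φ = 18  ⇒  cos²φ = 0.05556  ⇒  cos φ = 0.2357.
φ = arccos(0.2357) ≈ 76.4°.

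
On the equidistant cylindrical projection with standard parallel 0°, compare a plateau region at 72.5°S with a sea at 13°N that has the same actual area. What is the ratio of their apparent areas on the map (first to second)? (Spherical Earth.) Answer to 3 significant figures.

3.24

In the plate carrée (x = Rλ, y = Rφ), meridians are true-scale (h = 1) and parallels are stretched by k = sec φ.
Areal scale at 72.5°: h·k = 1.000 × 3.326 = 3.326.
Areal scale at 13°: h·k = 1.000 × 1.026 = 1.026.
Ratio = 3.326/1.026 ≈ 3.24.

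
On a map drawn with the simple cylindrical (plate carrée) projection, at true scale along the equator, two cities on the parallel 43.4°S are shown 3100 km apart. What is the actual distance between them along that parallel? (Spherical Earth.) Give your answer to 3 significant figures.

Plate carrée maps x = Rλ, y = Rφ. The meridian scale is h = 1 and the parallel scale is k = 1/cos φ = sec φ.
Along the parallel at 43.4°, map distances are exaggerated by k = sec 43.4° = 1.376.
True distance = 3100 / 1.376 = 3100 × cos 43.4° ≈ 2250 km.

2250 km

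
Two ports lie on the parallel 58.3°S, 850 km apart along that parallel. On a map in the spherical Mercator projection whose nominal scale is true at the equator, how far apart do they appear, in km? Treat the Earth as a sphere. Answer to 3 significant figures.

For Mercator, h = k = sec φ (a conformal cylindrical projection has a single point scale, 1/cos φ).
Along the parallel, k = sec 58.3° = 1/0.5255 = 1.903.
Map distance = 850 × 1.903 ≈ 1620 km.

1620 km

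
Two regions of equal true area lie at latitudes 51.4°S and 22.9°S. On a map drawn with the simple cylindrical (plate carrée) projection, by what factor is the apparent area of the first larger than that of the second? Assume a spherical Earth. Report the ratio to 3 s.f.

1.48

In the plate carrée (x = Rλ, y = Rφ), meridians are true-scale (h = 1) and parallels are stretched by k = sec φ.
Areal scale at 51.4°: h·k = 1.000 × 1.603 = 1.603.
Areal scale at 22.9°: h·k = 1.000 × 1.086 = 1.086.
Ratio = 1.603/1.086 ≈ 1.48.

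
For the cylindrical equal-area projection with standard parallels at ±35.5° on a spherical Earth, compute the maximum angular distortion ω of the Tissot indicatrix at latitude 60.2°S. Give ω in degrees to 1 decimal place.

Cylindrical equal-area (φ₀ = 35.5°): h = cos φ / cos 35.5° along meridians, k = cos 35.5° / cos φ along parallels; h·k = 1.
At 60.2°: h = 0.6104, k = 1.638; principal scales a = 1.638, b = 0.6104.
sin(ω/2) = (a − b)/(a + b) = 1.028/2.249 = 0.4570, so ω = 2 arcsin(0.4570) ≈ 54.4°.

54.4°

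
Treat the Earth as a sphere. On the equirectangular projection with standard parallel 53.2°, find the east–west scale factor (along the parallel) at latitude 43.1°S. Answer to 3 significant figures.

0.820

In the equirectangular projection with standard parallel φ₀ = 53.2° (x = Rλ cos φ₀, y = Rφ), meridians are true-scale (h = 1) and the parallel scale is k = cos φ₀ / cos φ.
k = cos 53.2° / cos 43.1° = 0.5990/0.7302 = 0.8204.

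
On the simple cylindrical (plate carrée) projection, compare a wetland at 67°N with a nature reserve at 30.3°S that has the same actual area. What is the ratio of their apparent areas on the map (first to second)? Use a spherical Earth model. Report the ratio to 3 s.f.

Plate carrée maps x = Rλ, y = Rφ. The meridian scale is h = 1 and the parallel scale is k = 1/cos φ = sec φ.
Areal scale at 67°: h·k = 1.000 × 2.559 = 2.559.
Areal scale at 30.3°: h·k = 1.000 × 1.158 = 1.158.
Ratio = 2.559/1.158 ≈ 2.21.

2.21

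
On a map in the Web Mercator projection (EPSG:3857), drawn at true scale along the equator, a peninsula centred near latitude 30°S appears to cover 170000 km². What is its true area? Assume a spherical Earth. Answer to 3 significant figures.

For Mercator, h = k = sec φ (a conformal cylindrical projection has a single point scale, 1/cos φ).
Areal scale = k² = sec²φ = 1/cos²(30°) = 1/0.8660² = 1.333.
True area = apparent / (areal scale) = 170000 / 1.333 ≈ 128000 km².

128000 km²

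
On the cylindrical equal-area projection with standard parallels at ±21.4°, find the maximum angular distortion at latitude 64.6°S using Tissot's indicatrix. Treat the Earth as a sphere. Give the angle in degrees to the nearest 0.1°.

81.1°

Cylindrical equal-area (φ₀ = 21.4°): h = cos φ / cos 21.4° along meridians, k = cos 21.4° / cos φ along parallels; h·k = 1.
At 64.6°: h = 0.4607, k = 2.171; principal scales a = 2.171, b = 0.4607.
sin(ω/2) = (a − b)/(a + b) = 1.710/2.631 = 0.6498, so ω = 2 arcsin(0.6498) ≈ 81.1°.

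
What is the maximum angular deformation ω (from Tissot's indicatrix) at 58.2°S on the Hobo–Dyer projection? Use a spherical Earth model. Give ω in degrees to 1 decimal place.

45.6°

Hobo–Dyer is a cylindrical equal-area projection with standard parallels at ±37.5°. A cylindrical equal-area projection with standard parallel φ₀ has meridian scale h = cos φ / cos φ₀ and parallel scale k = cos φ₀ / cos φ (so areas are preserved, h·k = 1).
At 58.2°: h = 0.6642, k = 1.506; principal scales a = 1.506, b = 0.6642.
sin(ω/2) = (a − b)/(a + b) = 0.8413/2.170 = 0.3878, so ω = 2 arcsin(0.3878) ≈ 45.6°.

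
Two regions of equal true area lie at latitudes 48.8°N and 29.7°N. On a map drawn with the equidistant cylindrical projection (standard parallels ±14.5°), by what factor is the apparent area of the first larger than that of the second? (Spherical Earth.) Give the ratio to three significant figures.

The equidistant cylindrical projection with φ₀ = 14.5° has h = 1 (meridians true) and k = cos φ₀ / cos φ along parallels.
Areal scale at 48.8°: h·k = 1.000 × 1.470 = 1.470.
Areal scale at 29.7°: h·k = 1.000 × 1.115 = 1.115.
Ratio = 1.470/1.115 ≈ 1.32.

1.32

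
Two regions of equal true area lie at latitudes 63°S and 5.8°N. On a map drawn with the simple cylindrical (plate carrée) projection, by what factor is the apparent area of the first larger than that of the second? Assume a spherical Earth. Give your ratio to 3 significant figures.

For the equirectangular projection with φ₀ = 0 (plate carrée), h = 1 along meridians and k = sec φ along parallels.
Areal scale at 63°: h·k = 1.000 × 2.203 = 2.203.
Areal scale at 5.8°: h·k = 1.000 × 1.005 = 1.005.
Ratio = 2.203/1.005 ≈ 2.19.

2.19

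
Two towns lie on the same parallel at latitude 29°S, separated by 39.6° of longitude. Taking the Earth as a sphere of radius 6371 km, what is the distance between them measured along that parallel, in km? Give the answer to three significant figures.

Arc length along a parallel = R cos φ · Δλ (with Δλ in radians).
= 6371 × cos 29° × (39.6° × π/180) = 6371 × 0.8746 × 0.6912 ≈ 3850 km.

3850 km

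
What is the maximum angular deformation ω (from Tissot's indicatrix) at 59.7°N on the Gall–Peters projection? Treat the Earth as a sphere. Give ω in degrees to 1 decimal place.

38.0°

Gall–Peters is a cylindrical equal-area projection with standard parallels at ±45°. A cylindrical equal-area projection with standard parallel φ₀ has meridian scale h = cos φ / cos φ₀ and parallel scale k = cos φ₀ / cos φ (so areas are preserved, h·k = 1).
At 59.7°: h = 0.7135, k = 1.402; principal scales a = 1.402, b = 0.7135.
sin(ω/2) = (a − b)/(a + b) = 0.6880/2.115 = 0.3253, so ω = 2 arcsin(0.3253) ≈ 38.0°.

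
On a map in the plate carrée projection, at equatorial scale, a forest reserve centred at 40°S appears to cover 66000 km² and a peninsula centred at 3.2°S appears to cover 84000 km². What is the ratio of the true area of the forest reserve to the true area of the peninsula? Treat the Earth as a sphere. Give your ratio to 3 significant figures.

0.603

Plate carrée has h = 1 and k = sec φ, giving areal scale sec φ; true area = (apparent area) · cos φ.
True area of forest reserve: 66000 × cos(40°) = 66000 × 0.7660 = 50560 km².
True area of peninsula: 84000 × cos(3.2°) = 84000 × 0.9984 = 83870 km².
Ratio = 50560 / 83870 ≈ 0.603.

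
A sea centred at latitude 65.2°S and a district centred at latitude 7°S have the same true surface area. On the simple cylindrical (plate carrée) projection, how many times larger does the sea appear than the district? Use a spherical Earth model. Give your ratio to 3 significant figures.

In the plate carrée (x = Rλ, y = Rφ), meridians are true-scale (h = 1) and parallels are stretched by k = sec φ.
Areal scale at 65.2°: h·k = 1.000 × 2.384 = 2.384.
Areal scale at 7°: h·k = 1.000 × 1.008 = 1.008.
Ratio = 2.384/1.008 ≈ 2.37.

2.37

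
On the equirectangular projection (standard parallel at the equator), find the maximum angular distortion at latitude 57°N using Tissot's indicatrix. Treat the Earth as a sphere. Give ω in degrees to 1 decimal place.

In the plate carrée (x = Rλ, y = Rφ), meridians are true-scale (h = 1) and parallels are stretched by k = sec φ.
At 57°: h = 1.000, k = 1.836; principal scales a = 1.836, b = 1.000.
sin(ω/2) = (a − b)/(a + b) = 0.8361/2.836 = 0.2948, so ω = 2 arcsin(0.2948) ≈ 34.3°.

34.3°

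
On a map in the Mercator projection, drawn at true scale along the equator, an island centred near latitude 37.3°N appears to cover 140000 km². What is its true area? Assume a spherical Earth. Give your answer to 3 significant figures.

88600 km²

Mercator is conformal, so the point scale is isotropic: h = k = sec φ = 1/cos φ.
Areal scale = k² = sec²φ = 1/cos²(37.3°) = 1/0.7955² = 1.580.
True area = apparent / (areal scale) = 140000 / 1.580 ≈ 88600 km².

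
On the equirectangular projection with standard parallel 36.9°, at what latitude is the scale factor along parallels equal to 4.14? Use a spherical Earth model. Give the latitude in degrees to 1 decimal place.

78.9°

With standard parallel φ₀ = 36.9°, the equirectangular projection gives x = Rλ cos φ₀, y = Rφ, so h = 1 and k = cos 36.9° / cos φ.
k = cos φ₀ / cos φ = 4.14  ⇒  cos φ = cos 36.9° / 4.14 = 0.1932.
φ = arccos(0.1932) ≈ 78.9°.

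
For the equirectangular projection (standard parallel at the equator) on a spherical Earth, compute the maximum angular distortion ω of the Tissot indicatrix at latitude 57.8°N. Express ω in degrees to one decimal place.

35.5°

For the equirectangular projection with φ₀ = 0 (plate carrée), h = 1 along meridians and k = sec φ along parallels.
At 57.8°: h = 1.000, k = 1.877; principal scales a = 1.877, b = 1.000.
sin(ω/2) = (a − b)/(a + b) = 0.8766/2.877 = 0.3047, so ω = 2 arcsin(0.3047) ≈ 35.5°.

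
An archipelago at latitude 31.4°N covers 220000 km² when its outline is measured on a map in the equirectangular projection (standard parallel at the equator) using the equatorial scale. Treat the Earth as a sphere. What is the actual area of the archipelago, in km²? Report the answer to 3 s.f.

188000 km²

In the plate carrée (x = Rλ, y = Rφ), meridians are true-scale (h = 1) and parallels are stretched by k = sec φ.
Areal scale = h·k = 1 × sec φ; at 31.4°, h = 1.000, k = 1.172, so h·k = 1.172.
True area = apparent / (areal scale) = 220000 / 1.172 ≈ 188000 km².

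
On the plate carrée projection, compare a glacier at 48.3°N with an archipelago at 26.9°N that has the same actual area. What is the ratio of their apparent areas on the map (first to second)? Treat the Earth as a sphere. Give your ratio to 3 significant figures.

1.34

For the equirectangular projection with φ₀ = 0 (plate carrée), h = 1 along meridians and k = sec φ along parallels.
Areal scale at 48.3°: h·k = 1.000 × 1.503 = 1.503.
Areal scale at 26.9°: h·k = 1.000 × 1.121 = 1.121.
Ratio = 1.503/1.121 ≈ 1.34.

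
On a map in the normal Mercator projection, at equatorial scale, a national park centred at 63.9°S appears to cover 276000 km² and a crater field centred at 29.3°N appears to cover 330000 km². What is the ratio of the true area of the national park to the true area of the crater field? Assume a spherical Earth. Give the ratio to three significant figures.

Mercator's areal exaggeration is sec²φ; hence true area = (apparent area) · cos²φ.
True area of national park: 276000 × cos²(63.9°) = 276000 × 0.1935 = 53420 km².
True area of crater field: 330000 × cos²(29.3°) = 330000 × 0.7605 = 251000 km².
Ratio = 53420 / 251000 ≈ 0.213.

0.213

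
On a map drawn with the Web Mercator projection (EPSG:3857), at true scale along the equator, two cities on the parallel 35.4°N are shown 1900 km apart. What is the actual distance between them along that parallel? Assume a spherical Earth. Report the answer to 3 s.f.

1550 km

Mercator is conformal, so the point scale is isotropic: h = k = sec φ = 1/cos φ.
Along the parallel at 35.4°, map distances are exaggerated by k = sec 35.4° = 1.227.
True distance = 1900 / 1.227 = 1900 × cos 35.4° ≈ 1550 km.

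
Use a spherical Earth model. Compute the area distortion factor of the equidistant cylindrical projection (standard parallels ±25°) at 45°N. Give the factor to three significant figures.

The equidistant cylindrical projection with φ₀ = 25° has h = 1 (meridians true) and k = cos φ₀ / cos φ along parallels.
Areal scale = h·k = 1 × cos φ₀ / cos φ; at 45°, h = 1.000, k = 1.282, so h·k = 1.282.

1.28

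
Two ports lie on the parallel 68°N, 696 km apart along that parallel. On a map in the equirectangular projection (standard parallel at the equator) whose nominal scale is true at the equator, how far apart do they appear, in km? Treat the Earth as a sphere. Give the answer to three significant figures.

For the equirectangular projection with φ₀ = 0 (plate carrée), h = 1 along meridians and k = sec φ along parallels.
Along the parallel, k = sec 68° = 1/0.3746 = 2.669.
Map distance = 696 × 2.669 ≈ 1860 km.

1860 km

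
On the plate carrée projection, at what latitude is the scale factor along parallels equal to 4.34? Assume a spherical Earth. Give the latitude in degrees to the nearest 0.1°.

76.7°

Plate carrée: h = 1, k = sec φ along parallels.
sec φ = 4.34  ⇒  cos φ = 0.2304  ⇒  φ ≈ 76.7°.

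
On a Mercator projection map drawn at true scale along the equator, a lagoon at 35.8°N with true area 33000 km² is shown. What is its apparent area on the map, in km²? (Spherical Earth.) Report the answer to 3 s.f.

The Mercator projection is conformal; its linear scale factor is the same in every direction and equals sec φ = 1/cos φ.
Areal scale = k² = sec²φ = 1/cos²(35.8°) = 1/0.8111² = 1.520.
Apparent area = 33000 × 1.520 ≈ 50200 km².

50200 km²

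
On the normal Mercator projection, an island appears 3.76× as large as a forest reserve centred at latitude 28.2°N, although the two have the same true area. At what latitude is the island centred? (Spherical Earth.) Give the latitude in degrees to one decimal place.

For equal true areas on Mercator, apparent areas scale as sec²φ, so the ratio is cos²φ₂ / cos²φ₁.
cos²φ₂ / cos²φ₁ = 3.76  ⇒  cos φ₁ = cos 28.2° / √3.76 = 0.8813/1.939 = 0.4545.
φ₁ = arccos(0.4545) ≈ 63.0°.

63.0°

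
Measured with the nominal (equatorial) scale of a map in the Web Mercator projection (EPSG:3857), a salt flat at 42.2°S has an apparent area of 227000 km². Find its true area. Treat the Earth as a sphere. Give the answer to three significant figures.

For Mercator, h = k = sec φ (a conformal cylindrical projection has a single point scale, 1/cos φ).
Areal scale = k² = sec²φ = 1/cos²(42.2°) = 1/0.7408² = 1.822.
True area = apparent / (areal scale) = 227000 / 1.822 ≈ 125000 km².

125000 km²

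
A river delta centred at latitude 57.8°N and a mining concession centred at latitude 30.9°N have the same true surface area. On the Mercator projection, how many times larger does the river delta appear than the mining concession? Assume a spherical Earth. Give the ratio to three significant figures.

2.59

Mercator areal scale is sec²φ.
At 57.8°: sec²(57.8°) = 1/0.5329² = 3.522.
At 30.9°: sec²(30.9°) = 1/0.8581² = 1.358.
Ratio = 3.522/1.358 = cos²(30.9°)/cos²(57.8°) ≈ 2.59.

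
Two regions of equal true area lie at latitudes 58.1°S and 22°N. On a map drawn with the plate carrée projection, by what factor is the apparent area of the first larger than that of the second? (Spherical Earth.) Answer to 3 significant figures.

For the equirectangular projection with φ₀ = 0 (plate carrée), h = 1 along meridians and k = sec φ along parallels.
Areal scale at 58.1°: h·k = 1.000 × 1.892 = 1.892.
Areal scale at 22°: h·k = 1.000 × 1.079 = 1.079.
Ratio = 1.892/1.079 ≈ 1.75.

1.75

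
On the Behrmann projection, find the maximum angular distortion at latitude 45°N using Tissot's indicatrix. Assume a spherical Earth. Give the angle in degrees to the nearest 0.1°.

23.1°

The Behrmann projection is cylindrical equal-area with φ₀ = 30°. A cylindrical equal-area projection with standard parallel φ₀ has meridian scale h = cos φ / cos φ₀ and parallel scale k = cos φ₀ / cos φ (so areas are preserved, h·k = 1).
At 45°: h = 0.8165, k = 1.225; principal scales a = 1.225, b = 0.8165.
sin(ω/2) = (a − b)/(a + b) = 0.4082/2.041 = 0.2000, so ω = 2 arcsin(0.2000) ≈ 23.1°.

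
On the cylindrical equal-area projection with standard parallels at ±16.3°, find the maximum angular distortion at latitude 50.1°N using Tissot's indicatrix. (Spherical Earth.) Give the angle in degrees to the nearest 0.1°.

45.0°

A cylindrical equal-area projection with standard parallel φ₀ has meridian scale h = cos φ / cos φ₀ and parallel scale k = cos φ₀ / cos φ (so areas are preserved, h·k = 1).
At 50.1°: h = 0.6683, k = 1.496; principal scales a = 1.496, b = 0.6683.
sin(ω/2) = (a − b)/(a + b) = 0.8280/2.165 = 0.3825, so ω = 2 arcsin(0.3825) ≈ 45.0°.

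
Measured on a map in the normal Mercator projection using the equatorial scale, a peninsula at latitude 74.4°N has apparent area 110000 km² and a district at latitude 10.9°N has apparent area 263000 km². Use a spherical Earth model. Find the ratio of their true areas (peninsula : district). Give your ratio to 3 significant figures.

0.0314

On Mercator the areal scale is sec²φ, so true area = apparent × cos²φ.
True area of peninsula: 110000 × cos²(74.4°) = 110000 × 0.07232 = 7955 km².
True area of district: 263000 × cos²(10.9°) = 263000 × 0.9642 = 253600 km².
Ratio = 7955 / 253600 ≈ 0.0314.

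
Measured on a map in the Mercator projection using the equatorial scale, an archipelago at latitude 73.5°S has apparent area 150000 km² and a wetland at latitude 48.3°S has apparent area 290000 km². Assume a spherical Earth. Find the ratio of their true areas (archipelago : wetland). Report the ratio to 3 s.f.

0.0943

On Mercator the areal scale is sec²φ, so true area = apparent × cos²φ.
True area of archipelago: 150000 × cos²(73.5°) = 150000 × 0.08066 = 12100 km².
True area of wetland: 290000 × cos²(48.3°) = 290000 × 0.4425 = 128300 km².
Ratio = 12100 / 128300 ≈ 0.0943.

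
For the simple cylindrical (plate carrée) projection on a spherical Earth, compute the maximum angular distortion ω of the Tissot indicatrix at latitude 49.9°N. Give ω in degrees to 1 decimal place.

Plate carrée maps x = Rλ, y = Rφ. The meridian scale is h = 1 and the parallel scale is k = 1/cos φ = sec φ.
At 49.9°: h = 1.000, k = 1.552; principal scales a = 1.552, b = 1.000.
sin(ω/2) = (a − b)/(a + b) = 0.5525/2.552 = 0.2165, so ω = 2 arcsin(0.2165) ≈ 25.0°.

25.0°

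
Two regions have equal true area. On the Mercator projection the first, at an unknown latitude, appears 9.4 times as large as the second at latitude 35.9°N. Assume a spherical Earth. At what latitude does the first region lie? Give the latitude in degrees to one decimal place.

74.7°

Mercator areal scale is sec²φ, so apparent-area ratio = sec²φ₁ / sec²φ₂ = cos²φ₂ / cos²φ₁.
cos²φ₂ / cos²φ₁ = 9.4  ⇒  cos φ₁ = cos 35.9° / √9.4 = 0.8100/3.066 = 0.2642.
φ₁ = arccos(0.2642) ≈ 74.7°.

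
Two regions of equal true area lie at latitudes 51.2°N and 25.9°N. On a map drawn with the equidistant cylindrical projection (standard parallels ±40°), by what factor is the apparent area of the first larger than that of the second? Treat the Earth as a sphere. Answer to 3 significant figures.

In the equirectangular projection with standard parallel φ₀ = 40° (x = Rλ cos φ₀, y = Rφ), meridians are true-scale (h = 1) and the parallel scale is k = cos φ₀ / cos φ.
Areal scale at 51.2°: h·k = 1.000 × 1.223 = 1.223.
Areal scale at 25.9°: h·k = 1.000 × 0.8516 = 0.8516.
Ratio = 1.223/0.8516 ≈ 1.44.

1.44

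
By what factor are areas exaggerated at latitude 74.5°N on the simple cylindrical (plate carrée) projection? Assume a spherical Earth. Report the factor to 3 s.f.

Plate carrée maps x = Rλ, y = Rφ. The meridian scale is h = 1 and the parallel scale is k = 1/cos φ = sec φ.
Areal scale = h·k = 1 × sec φ; at 74.5°, h = 1.000, k = 3.742, so h·k = 3.742.

3.74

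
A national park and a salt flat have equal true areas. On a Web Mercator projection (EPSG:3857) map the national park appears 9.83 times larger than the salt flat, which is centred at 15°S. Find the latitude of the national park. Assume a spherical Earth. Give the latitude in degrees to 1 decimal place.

72.1°

For equal true areas on Mercator, apparent areas scale as sec²φ, so the ratio is cos²φ₂ / cos²φ₁.
cos²φ₂ / cos²φ₁ = 9.83  ⇒  cos φ₁ = cos 15° / √9.83 = 0.9659/3.135 = 0.3081.
φ₁ = arccos(0.3081) ≈ 72.1°.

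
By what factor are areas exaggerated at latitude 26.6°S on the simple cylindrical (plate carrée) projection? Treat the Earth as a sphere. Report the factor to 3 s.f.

1.12

In the plate carrée (x = Rλ, y = Rφ), meridians are true-scale (h = 1) and parallels are stretched by k = sec φ.
Areal scale = h·k = 1 × sec φ; at 26.6°, h = 1.000, k = 1.118, so h·k = 1.118.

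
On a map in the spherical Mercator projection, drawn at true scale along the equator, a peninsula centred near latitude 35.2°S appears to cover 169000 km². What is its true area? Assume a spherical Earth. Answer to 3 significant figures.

The Mercator projection is conformal; its linear scale factor is the same in every direction and equals sec φ = 1/cos φ.
Areal scale = k² = sec²φ = 1/cos²(35.2°) = 1/0.8171² = 1.498.
True area = apparent / (areal scale) = 169000 / 1.498 ≈ 113000 km².

113000 km²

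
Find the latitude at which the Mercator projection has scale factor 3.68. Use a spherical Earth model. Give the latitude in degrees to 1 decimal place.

74.2°

Mercator scale is k = sec φ = 1/cos φ.
1/cos φ = 3.68  ⇒  cos φ = 0.2717  ⇒  φ = arccos(0.2717) ≈ 74.2°.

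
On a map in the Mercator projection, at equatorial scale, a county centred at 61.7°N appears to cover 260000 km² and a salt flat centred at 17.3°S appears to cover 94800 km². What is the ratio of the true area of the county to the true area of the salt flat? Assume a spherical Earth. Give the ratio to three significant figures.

0.676

Mercator's areal exaggeration is sec²φ; hence true area = (apparent area) · cos²φ.
True area of county: 260000 × cos²(61.7°) = 260000 × 0.2248 = 58440 km².
True area of salt flat: 94800 × cos²(17.3°) = 94800 × 0.9116 = 86420 km².
Ratio = 58440 / 86420 ≈ 0.676.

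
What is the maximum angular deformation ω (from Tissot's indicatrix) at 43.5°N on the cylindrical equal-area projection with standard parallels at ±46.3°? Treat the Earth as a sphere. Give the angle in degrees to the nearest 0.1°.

Cylindrical equal-area (φ₀ = 46.3°): h = cos φ / cos 46.3° along meridians, k = cos 46.3° / cos φ along parallels; h·k = 1.
At 43.5°: h = 1.050, k = 0.9524; principal scales a = 1.050, b = 0.9524.
sin(ω/2) = (a − b)/(a + b) = 0.09748/2.002 = 0.04868, so ω = 2 arcsin(0.04868) ≈ 5.6°.

5.6°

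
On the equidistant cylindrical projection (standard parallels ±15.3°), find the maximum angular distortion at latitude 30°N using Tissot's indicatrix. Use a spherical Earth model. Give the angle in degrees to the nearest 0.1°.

6.2°

In the equirectangular projection with standard parallel φ₀ = 15.3° (x = Rλ cos φ₀, y = Rφ), meridians are true-scale (h = 1) and the parallel scale is k = cos φ₀ / cos φ.
At 30°: h = 1.000, k = 1.114; principal scales a = 1.114, b = 1.000.
sin(ω/2) = (a − b)/(a + b) = 0.1138/2.114 = 0.05383, so ω = 2 arcsin(0.05383) ≈ 6.2°.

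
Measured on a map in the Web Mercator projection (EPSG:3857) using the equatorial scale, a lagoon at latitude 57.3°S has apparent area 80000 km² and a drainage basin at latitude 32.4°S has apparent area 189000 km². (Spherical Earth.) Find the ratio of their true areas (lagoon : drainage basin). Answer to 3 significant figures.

0.173

On Mercator the areal scale is sec²φ, so true area = apparent × cos²φ.
True area of lagoon: 80000 × cos²(57.3°) = 80000 × 0.2919 = 23350 km².
True area of drainage basin: 189000 × cos²(32.4°) = 189000 × 0.7129 = 134700 km².
Ratio = 23350 / 134700 ≈ 0.173.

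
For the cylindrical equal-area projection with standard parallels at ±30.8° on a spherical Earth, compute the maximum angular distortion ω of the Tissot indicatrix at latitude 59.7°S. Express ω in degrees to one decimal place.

58.3°

Cylindrical equal-area (φ₀ = 30.8°): h = cos φ / cos 30.8° along meridians, k = cos 30.8° / cos φ along parallels; h·k = 1.
At 59.7°: h = 0.5874, k = 1.703; principal scales a = 1.703, b = 0.5874.
sin(ω/2) = (a − b)/(a + b) = 1.115/2.290 = 0.4870, so ω = 2 arcsin(0.4870) ≈ 58.3°.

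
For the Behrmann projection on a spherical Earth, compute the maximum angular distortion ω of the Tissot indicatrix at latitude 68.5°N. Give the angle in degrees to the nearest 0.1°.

The Behrmann projection is cylindrical equal-area with φ₀ = 30°. A cylindrical equal-area projection with standard parallel φ₀ has meridian scale h = cos φ / cos φ₀ and parallel scale k = cos φ₀ / cos φ (so areas are preserved, h·k = 1).
At 68.5°: h = 0.4232, k = 2.363; principal scales a = 2.363, b = 0.4232.
sin(ω/2) = (a − b)/(a + b) = 1.940/2.786 = 0.6962, so ω = 2 arcsin(0.6962) ≈ 88.2°.

88.2°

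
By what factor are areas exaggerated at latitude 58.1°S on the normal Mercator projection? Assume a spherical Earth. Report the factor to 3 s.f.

3.58

Mercator is conformal, so the point scale is isotropic: h = k = sec φ = 1/cos φ.
Areal scale = k² = sec²φ = 1/cos²(58.1°) = 1/0.5284² = 3.581.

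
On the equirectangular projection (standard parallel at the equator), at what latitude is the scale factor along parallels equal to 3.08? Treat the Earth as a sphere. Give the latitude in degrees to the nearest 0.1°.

Plate carrée: h = 1, k = sec φ along parallels.
sec φ = 3.08  ⇒  cos φ = 0.3247  ⇒  φ ≈ 71.1°.

71.1°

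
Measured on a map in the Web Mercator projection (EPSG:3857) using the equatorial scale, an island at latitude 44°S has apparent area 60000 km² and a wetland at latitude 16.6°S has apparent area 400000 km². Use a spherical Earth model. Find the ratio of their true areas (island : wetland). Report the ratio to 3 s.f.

0.0845

On Mercator the areal scale is sec²φ, so true area = apparent × cos²φ.
True area of island: 60000 × cos²(44°) = 60000 × 0.5174 = 31050 km².
True area of wetland: 400000 × cos²(16.6°) = 400000 × 0.9184 = 367400 km².
Ratio = 31050 / 367400 ≈ 0.0845.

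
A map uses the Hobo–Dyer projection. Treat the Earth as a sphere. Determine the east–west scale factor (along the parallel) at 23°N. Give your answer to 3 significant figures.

The Hobo–Dyer projection is cylindrical equal-area with φ₀ = 37.5°. Cylindrical equal-area (φ₀ = 37.5°): h = cos φ / cos 37.5° along meridians, k = cos 37.5° / cos φ along parallels; h·k = 1.
k = cos 37.5° / cos 23° = 0.7934/0.9205 = 0.8619.

0.862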